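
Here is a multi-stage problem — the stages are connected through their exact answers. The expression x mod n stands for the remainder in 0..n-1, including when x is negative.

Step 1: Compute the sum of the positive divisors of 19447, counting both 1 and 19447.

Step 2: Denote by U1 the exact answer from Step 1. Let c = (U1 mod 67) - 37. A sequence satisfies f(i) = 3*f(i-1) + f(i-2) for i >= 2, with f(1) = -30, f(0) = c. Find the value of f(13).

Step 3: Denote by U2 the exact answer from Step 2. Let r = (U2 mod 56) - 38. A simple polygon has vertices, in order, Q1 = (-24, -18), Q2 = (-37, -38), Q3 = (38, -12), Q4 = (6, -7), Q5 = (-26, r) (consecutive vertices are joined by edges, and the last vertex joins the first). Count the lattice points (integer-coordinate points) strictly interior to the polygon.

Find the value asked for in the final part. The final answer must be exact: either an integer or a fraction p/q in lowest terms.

931

Step 1: 19447 is prime, so its only divisors are 1 and 19447; sigma = 1 + 19447 = 19448; answer 19448
Step 2: U1 = 19448; c = -19; f(2) = 3*(-30) + 1*(-19) = -109; iterating: f(2)=-109, f(3)=-357, f(4)=-1180, f(5)=-3897, f(6)=-12871, f(7)=-42510, f(8)=-140401, f(9)=-463713, f(10)=-1531540, f(11)=-5058333, f(12)=-16706539, f(13)=-55177950; answer -55177950
Step 3: U2 = -55177950; r = -12; cross terms: (-24*-38 - -37*-18)=246, (-37*-12 - 38*-38)=1888, (38*-7 - 6*-12)=-194, (6*-12 - -26*-7)=-254, (-26*-18 - -24*-12)=180; twice the area = |1866| = 1866; area = 933; boundary points = 1 + 1 + 1 + 1 + 2 = 6; strictly interior points = area - boundary/2 + 1 = 931; answer 931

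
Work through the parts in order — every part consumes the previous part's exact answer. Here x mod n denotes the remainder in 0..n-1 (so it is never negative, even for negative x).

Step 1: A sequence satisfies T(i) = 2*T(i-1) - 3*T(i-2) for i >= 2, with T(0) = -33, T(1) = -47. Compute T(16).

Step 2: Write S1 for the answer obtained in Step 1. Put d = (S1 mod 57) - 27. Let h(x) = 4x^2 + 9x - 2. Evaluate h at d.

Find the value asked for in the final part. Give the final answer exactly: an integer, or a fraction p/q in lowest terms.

878

Step 1: T(2) = 2*(-47) - 3*(-33) = 5; iterating: T(2)=5, T(3)=151, T(4)=287, T(5)=121, T(6)=-619, T(7)=-1601, T(8)=-1345, T(9)=2113, T(10)=8261, T(11)=10183, T(12)=-4417, T(13)=-39383, T(14)=-65515, T(15)=-12881, T(16)=170783; answer 170783
Step 2: S1 = 170783; d = -16; 4*(-16)^2 + 9*(-16)^1 - 2 = (1024) + (-144) + (-2) = 878; answer 878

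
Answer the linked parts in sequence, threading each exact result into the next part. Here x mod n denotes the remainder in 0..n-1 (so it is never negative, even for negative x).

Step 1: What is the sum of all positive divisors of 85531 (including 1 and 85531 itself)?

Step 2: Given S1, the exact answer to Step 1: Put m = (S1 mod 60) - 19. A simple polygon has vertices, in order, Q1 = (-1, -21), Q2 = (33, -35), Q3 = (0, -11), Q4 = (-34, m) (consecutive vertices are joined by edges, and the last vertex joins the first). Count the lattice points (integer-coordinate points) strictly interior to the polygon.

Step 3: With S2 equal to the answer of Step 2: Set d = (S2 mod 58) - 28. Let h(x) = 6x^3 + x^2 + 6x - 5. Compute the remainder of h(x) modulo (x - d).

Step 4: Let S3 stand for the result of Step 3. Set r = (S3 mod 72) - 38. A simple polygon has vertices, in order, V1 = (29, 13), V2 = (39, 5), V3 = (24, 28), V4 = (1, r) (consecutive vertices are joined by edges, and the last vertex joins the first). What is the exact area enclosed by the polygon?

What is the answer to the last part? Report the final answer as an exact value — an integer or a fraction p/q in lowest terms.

Step 1: 85531 is prime, so its only divisors are 1 and 85531; sigma = 1 + 85531 = 85532; answer 85532
Step 2: S1 = 85532; m = 13; cross terms: (-1*-35 - 33*-21)=728, (33*-11 - 0*-35)=-363, (0*13 - -34*-11)=-374, (-34*-21 - -1*13)=727; twice the area = |718| = 718; area = 359; boundary points = 2 + 3 + 2 + 1 = 8; strictly interior points = area - boundary/2 + 1 = 356; answer 356
Step 3: S2 = 356; d = -20; remainder = value at the root: 6*(-20)^3 + 1*(-20)^2 + 6*(-20)^1 - 5 = (-48000) + (400) + (-120) + (-5) = -47725; answer -47725
Step 4: S3 = -47725; r = -27; cross terms: (29*5 - 39*13)=-362, (39*28 - 24*5)=972, (24*-27 - 1*28)=-676, (1*13 - 29*-27)=796; twice the area = |730| = 730; area = 365; answer 365

365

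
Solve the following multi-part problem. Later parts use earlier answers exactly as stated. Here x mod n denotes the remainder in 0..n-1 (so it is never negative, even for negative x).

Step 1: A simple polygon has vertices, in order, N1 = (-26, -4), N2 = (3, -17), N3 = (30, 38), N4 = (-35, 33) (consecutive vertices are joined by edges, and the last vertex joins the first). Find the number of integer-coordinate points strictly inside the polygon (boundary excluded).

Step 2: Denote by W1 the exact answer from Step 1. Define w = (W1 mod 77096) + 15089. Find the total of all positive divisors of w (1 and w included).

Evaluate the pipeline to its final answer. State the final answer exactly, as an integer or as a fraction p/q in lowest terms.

31500

Step 1: cross terms: (-26*-17 - 3*-4)=454, (3*38 - 30*-17)=624, (30*33 - -35*38)=2320, (-35*-4 - -26*33)=998; twice the area = |4396| = 4396; area = 2198; boundary points = 1 + 1 + 5 + 1 = 8; strictly interior points = area - boundary/2 + 1 = 2195; answer 2195
Step 2: W1 = 2195; w = 17284; 17284 = 2^2 * 29 * 149; sigma = (1 + 2 + 4) * (1 + 29) * (1 + 149) = 7 * 30 * 150 = 31500; answer 31500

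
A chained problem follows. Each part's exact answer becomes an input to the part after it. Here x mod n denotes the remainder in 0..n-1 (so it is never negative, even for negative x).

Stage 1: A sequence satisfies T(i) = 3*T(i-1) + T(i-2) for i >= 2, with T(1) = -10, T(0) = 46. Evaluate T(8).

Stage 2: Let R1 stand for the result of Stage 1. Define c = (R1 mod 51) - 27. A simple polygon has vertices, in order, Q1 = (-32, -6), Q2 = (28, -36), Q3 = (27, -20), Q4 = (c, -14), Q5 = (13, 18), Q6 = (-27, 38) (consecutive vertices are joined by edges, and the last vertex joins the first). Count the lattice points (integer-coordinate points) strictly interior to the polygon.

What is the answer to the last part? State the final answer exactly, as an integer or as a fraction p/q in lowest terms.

Stage 1: T(2) = 3*(-10) + 1*(46) = 16; iterating: T(2)=16, T(3)=38, T(4)=130, T(5)=428, T(6)=1414, T(7)=4670, T(8)=15424; answer 15424
Stage 2: R1 = 15424; c = -5; cross terms: (-32*-36 - 28*-6)=1320, (28*-20 - 27*-36)=412, (27*-14 - -5*-20)=-478, (-5*18 - 13*-14)=92, (13*38 - -27*18)=980, (-27*-6 - -32*38)=1378; twice the area = |3704| = 3704; area = 1852; boundary points = 30 + 1 + 2 + 2 + 20 + 1 = 56; strictly interior points = area - boundary/2 + 1 = 1825; answer 1825

1825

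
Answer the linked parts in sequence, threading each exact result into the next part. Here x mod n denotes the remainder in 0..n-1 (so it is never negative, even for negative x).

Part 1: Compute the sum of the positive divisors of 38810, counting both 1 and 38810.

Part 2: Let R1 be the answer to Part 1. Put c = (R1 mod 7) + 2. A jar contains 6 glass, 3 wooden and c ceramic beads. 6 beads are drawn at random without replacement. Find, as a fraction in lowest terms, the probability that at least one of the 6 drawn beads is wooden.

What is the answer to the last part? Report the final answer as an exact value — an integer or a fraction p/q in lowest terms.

251/286

Part 1: 38810 = 2 * 5 * 3881; sigma = (1 + 2) * (1 + 5) * (1 + 3881) = 3 * 6 * 3882 = 69876; answer 69876
Part 2: R1 = 69876; c = 4; total draws C(13,6) = 1716; complement C(10,6) = 210; favorable 1716 - 210 = 1506; P = 251/286; answer 251/286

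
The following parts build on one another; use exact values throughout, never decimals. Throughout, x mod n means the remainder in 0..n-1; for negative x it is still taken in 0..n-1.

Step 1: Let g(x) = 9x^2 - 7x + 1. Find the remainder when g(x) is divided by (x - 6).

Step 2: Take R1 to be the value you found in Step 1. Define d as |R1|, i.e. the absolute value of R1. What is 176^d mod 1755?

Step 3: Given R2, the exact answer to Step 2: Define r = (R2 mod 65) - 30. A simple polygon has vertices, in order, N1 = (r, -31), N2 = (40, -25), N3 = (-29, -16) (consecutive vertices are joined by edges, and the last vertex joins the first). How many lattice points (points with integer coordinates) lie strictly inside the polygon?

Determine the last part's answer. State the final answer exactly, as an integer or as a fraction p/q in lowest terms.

Step 1: remainder = value at the root: 9*(6)^2 - 7*(6)^1 + 1 = (324) + (-42) + (1) = 283; answer 283
Step 2: R1 = 283; d = 283; squarings mod 1755: 176^1=176, 176^2=1141, 176^4=1426, 176^8=1186, 176^16=841, 176^32=16, 176^64=256, 176^128=601, 176^256=1426; 176^283 = 176^1 * 176^2 * 176^8 * 176^16 * 176^256 = 1436 (mod 1755); answer 1436
Step 3: R2 = 1436; r = -24; cross terms: (-24*-25 - 40*-31)=1840, (40*-16 - -29*-25)=-1365, (-29*-31 - -24*-16)=515; twice the area = |990| = 990; area = 495; boundary points = 2 + 3 + 5 = 10; strictly interior points = area - boundary/2 + 1 = 491; answer 491

491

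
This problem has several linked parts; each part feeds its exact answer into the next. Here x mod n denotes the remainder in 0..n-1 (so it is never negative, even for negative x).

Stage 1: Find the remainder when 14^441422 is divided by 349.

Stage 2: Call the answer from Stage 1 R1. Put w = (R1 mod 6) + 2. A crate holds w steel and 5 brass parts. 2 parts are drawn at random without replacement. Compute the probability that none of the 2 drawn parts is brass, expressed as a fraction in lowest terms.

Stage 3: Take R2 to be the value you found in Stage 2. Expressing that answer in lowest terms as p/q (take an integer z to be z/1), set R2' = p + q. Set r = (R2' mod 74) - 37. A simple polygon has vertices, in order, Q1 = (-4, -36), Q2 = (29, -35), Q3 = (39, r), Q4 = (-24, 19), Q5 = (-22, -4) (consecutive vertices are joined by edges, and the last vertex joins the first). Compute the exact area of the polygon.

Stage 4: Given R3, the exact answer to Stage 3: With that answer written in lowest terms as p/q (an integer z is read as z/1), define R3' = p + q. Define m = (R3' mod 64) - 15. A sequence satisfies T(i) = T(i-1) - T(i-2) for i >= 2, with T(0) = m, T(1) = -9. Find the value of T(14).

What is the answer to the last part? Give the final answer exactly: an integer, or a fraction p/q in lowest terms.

-29

Stage 1: squarings mod 349: 14^1=14, 14^2=196, 14^4=26, 14^8=327, 14^16=135, 14^32=77, 14^64=345, 14^128=16, 14^256=256, 14^512=273, 14^1024=192, 14^2048=219, 14^4096=148, 14^8192=266, 14^16384=258, 14^32768=254, 14^65536=300, 14^131072=307, 14^262144=19; 14^441422 = 14^2 * 14^4 * 14^8 * 14^64 * 14^1024 * 14^2048 * 14^4096 * 14^8192 * 14^32768 * 14^131072 * 14^262144 = 106 (mod 349); answer 106
Stage 2: R1 = 106; w = 6; total draws C(11,2) = 55; favorable C(6,2) = 15; P = 3/11; answer 3/11
Stage 3: R2 = 3/11; threaded value p + q = 14; r = -23; cross terms: (-4*-35 - 29*-36)=1184, (29*-23 - 39*-35)=698, (39*19 - -24*-23)=189, (-24*-4 - -22*19)=514, (-22*-36 - -4*-4)=776; twice the area = |3361| = 3361; area = 3361/2; answer 3361/2
Stage 4: R3 = 3361/2; threaded value p + q = 3363; m = 20; T(2) = 1*(-9) - 1*(20) = -29; iterating: T(2)=-29, T(3)=-20, T(4)=9, T(5)=29, T(6)=20, T(7)=-9, T(8)=-29, T(9)=-20, T(10)=9, T(11)=29, T(12)=20, T(13)=-9, T(14)=-29; answer -29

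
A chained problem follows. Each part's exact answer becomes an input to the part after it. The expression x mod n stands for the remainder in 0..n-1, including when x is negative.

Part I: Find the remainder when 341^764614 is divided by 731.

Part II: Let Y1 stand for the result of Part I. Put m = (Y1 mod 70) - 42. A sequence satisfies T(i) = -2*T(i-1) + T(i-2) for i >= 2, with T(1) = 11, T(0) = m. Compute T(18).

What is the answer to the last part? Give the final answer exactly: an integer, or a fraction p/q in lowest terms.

Part I: squarings mod 731: 341^1=341, 341^2=52, 341^4=511, 341^8=154, 341^16=324, 341^32=443, 341^64=341, 341^128=52, 341^256=511, 341^512=154, 341^1024=324, 341^2048=443, 341^4096=341, 341^8192=52, 341^16384=511, 341^32768=154, 341^65536=324, 341^131072=443, 341^262144=341, 341^524288=52; 341^764614 = 341^2 * 341^4 * 341^64 * 341^128 * 341^512 * 341^2048 * 341^8192 * 341^32768 * 341^65536 * 341^131072 * 341^524288 = 511 (mod 731); answer 511
Part II: Y1 = 511; m = -21; T(2) = -2*(11) + 1*(-21) = -43; iterating: T(2)=-43, T(3)=97, T(4)=-237, T(5)=571, T(6)=-1379, T(7)=3329, T(8)=-8037, T(9)=19403, T(10)=-46843, T(11)=113089, T(12)=-273021, T(13)=659131, T(14)=-1591283, T(15)=3841697, T(16)=-9274677, T(17)=22391051, T(18)=-54056779; answer -54056779

-54056779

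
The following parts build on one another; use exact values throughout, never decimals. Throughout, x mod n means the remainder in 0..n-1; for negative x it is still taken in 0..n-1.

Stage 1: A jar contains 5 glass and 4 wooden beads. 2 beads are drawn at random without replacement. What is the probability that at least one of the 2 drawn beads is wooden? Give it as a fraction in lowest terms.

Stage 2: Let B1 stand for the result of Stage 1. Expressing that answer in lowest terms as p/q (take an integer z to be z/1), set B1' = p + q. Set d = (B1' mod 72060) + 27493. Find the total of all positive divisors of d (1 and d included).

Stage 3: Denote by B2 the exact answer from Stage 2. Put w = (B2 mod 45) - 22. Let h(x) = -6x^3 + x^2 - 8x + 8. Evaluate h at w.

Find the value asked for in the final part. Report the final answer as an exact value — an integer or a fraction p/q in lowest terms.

Stage 1: total draws C(9,2) = 36; complement C(5,2) = 10; favorable 36 - 10 = 26; P = 13/18; answer 13/18
Stage 2: B1 = 13/18; threaded value p + q = 31; d = 27524; 27524 = 2^2 * 7 * 983; sigma = (1 + 2 + 4) * (1 + 7) * (1 + 983) = 7 * 8 * 984 = 55104; answer 55104
Stage 3: B2 = 55104; w = 2; -6*(2)^3 + 1*(2)^2 - 8*(2)^1 + 8 = (-48) + (4) + (-16) + (8) = -52; answer -52

-52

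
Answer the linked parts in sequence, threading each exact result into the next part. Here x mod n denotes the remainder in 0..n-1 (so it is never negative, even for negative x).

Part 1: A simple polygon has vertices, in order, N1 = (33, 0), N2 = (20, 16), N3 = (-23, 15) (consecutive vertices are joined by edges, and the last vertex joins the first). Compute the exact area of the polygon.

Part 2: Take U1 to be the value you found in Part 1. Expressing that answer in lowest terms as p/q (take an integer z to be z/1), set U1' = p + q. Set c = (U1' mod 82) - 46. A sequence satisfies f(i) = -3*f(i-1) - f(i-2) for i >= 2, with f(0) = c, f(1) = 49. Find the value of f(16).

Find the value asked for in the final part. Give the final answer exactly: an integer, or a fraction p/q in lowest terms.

Part 1: cross terms: (33*16 - 20*0)=528, (20*15 - -23*16)=668, (-23*0 - 33*15)=-495; twice the area = |701| = 701; area = 701/2; answer 701/2
Part 2: U1 = 701/2; threaded value p + q = 703; c = 1; f(2) = -3*(49) - 1*(1) = -148; iterating: f(2)=-148, f(3)=395, f(4)=-1037, f(5)=2716, f(6)=-7111, f(7)=18617, f(8)=-48740, f(9)=127603, f(10)=-334069, f(11)=874604, f(12)=-2289743, f(13)=5994625, f(14)=-15694132, f(15)=41087771, f(16)=-107569181; answer -107569181

-107569181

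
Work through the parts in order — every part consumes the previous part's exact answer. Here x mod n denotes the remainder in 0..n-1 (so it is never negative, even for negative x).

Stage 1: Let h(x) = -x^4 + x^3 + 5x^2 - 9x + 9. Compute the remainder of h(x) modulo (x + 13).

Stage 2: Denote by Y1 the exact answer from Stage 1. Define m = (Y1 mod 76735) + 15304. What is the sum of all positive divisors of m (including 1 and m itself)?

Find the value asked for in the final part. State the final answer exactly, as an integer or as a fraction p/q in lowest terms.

110880

Stage 1: remainder = value at the root: -1*(-13)^4 + 1*(-13)^3 + 5*(-13)^2 - 9*(-13)^1 + 9 = (-28561) + (-2197) + (845) + (117) + (9) = -29787; answer -29787
Stage 2: Y1 = -29787; m = 62252; 62252 = 2^2 * 79 * 197; sigma = (1 + 2 + 4) * (1 + 79) * (1 + 197) = 7 * 80 * 198 = 110880; answer 110880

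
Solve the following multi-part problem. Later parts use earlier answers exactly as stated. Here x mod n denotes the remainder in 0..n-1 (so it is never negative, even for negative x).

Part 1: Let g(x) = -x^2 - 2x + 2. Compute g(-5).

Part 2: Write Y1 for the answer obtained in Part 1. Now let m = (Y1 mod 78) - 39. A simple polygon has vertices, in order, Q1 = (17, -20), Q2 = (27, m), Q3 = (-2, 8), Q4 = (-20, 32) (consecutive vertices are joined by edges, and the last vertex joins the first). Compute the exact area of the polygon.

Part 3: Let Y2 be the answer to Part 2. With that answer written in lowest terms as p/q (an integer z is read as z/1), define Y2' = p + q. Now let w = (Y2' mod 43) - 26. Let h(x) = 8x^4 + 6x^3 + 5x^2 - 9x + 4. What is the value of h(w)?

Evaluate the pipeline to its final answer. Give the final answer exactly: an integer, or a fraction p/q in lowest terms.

Part 1: -1*(-5)^2 - 2*(-5)^1 + 2 = (-25) + (10) + (2) = -13; answer -13
Part 2: Y1 = -13; m = 26; cross terms: (17*26 - 27*-20)=982, (27*8 - -2*26)=268, (-2*32 - -20*8)=96, (-20*-20 - 17*32)=-144; twice the area = |1202| = 1202; area = 601; answer 601
Part 3: Y2 = 601; threaded value p + q = 602; w = -26; 8*(-26)^4 + 6*(-26)^3 + 5*(-26)^2 - 9*(-26)^1 + 4 = (3655808) + (-105456) + (3380) + (234) + (4) = 3553970; answer 3553970

3553970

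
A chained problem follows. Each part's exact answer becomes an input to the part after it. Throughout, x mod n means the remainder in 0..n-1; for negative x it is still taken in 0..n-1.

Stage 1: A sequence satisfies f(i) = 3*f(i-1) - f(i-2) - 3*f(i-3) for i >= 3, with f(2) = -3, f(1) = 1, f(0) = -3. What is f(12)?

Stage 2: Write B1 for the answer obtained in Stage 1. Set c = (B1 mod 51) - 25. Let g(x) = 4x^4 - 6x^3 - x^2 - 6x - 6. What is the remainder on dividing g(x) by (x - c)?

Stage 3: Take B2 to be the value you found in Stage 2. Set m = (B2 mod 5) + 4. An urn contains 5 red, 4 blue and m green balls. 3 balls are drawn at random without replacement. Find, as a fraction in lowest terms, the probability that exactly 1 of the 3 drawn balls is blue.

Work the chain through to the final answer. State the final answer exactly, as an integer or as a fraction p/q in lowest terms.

72/143

Stage 1: f(3) = 3*(-3) - 1*(1) - 3*(-3) = -1; iterating: f(3)=-1, f(4)=-3, f(5)=1, f(6)=9, f(7)=35, f(8)=93, f(9)=217, f(10)=453, f(11)=863, f(12)=1485; answer 1485
Stage 2: B1 = 1485; c = -19; remainder = value at the root: 4*(-19)^4 - 6*(-19)^3 - 1*(-19)^2 - 6*(-19)^1 - 6 = (521284) + (41154) + (-361) + (114) + (-6) = 562185; answer 562185
Stage 3: B2 = 562185; m = 4; total draws C(13,3) = 286; favorable C(4,1)*C(9,2) = 144; P = 72/143; answer 72/143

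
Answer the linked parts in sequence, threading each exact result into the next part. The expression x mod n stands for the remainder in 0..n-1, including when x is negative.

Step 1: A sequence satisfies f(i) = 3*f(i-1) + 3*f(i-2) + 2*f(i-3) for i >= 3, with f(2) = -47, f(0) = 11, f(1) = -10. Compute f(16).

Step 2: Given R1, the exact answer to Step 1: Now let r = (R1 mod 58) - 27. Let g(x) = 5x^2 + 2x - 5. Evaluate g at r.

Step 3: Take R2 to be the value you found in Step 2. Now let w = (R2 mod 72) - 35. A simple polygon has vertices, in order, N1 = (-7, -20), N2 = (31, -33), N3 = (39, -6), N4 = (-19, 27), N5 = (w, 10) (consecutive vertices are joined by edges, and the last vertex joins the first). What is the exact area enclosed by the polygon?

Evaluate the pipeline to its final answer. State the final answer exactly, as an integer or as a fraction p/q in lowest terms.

Step 1: f(3) = 3*(-47) + 3*(-10) + 2*(11) = -149; iterating: f(3)=-149, f(4)=-608, f(5)=-2365, f(6)=-9217, f(7)=-35962, f(8)=-140267, f(9)=-547121, f(10)=-2134088, f(11)=-8324161, f(12)=-32468989, f(13)=-126647626, f(14)=-493998167, f(15)=-1926875357, f(16)=-7515915824; answer -7515915824
Step 2: R1 = -7515915824; r = -3; 5*(-3)^2 + 2*(-3)^1 - 5 = (45) + (-6) + (-5) = 34; answer 34
Step 3: R2 = 34; w = -1; cross terms: (-7*-33 - 31*-20)=851, (31*-6 - 39*-33)=1101, (39*27 - -19*-6)=939, (-19*10 - -1*27)=-163, (-1*-20 - -7*10)=90; twice the area = |2818| = 2818; area = 1409; answer 1409

1409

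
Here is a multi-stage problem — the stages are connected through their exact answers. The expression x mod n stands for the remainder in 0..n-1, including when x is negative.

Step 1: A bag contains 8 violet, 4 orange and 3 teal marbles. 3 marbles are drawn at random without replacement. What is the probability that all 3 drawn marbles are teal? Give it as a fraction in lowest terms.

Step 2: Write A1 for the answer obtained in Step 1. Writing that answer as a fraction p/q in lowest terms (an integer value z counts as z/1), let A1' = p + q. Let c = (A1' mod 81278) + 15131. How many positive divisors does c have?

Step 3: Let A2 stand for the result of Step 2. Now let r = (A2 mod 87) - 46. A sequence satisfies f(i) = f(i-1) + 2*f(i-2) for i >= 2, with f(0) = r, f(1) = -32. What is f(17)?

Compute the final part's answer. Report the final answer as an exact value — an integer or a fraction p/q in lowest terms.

Step 1: total draws C(15,3) = 455; favorable C(3,3) = 1; P = 1/455; answer 1/455
Step 2: A1 = 1/455; threaded value p + q = 456; c = 15587; 15587 = 11 * 13 * 109; number of divisors = (1+1) * (1+1) * (1+1) = 8; answer 8
Step 3: A2 = 8; r = -38; f(2) = 1*(-32) + 2*(-38) = -108; iterating: f(2)=-108, f(3)=-172, f(4)=-388, f(5)=-732, f(6)=-1508, f(7)=-2972, f(8)=-5988, f(9)=-11932, f(10)=-23908, f(11)=-47772, f(12)=-95588, f(13)=-191132, f(14)=-382308, f(15)=-764572, f(16)=-1529188, f(17)=-3058332; answer -3058332

-3058332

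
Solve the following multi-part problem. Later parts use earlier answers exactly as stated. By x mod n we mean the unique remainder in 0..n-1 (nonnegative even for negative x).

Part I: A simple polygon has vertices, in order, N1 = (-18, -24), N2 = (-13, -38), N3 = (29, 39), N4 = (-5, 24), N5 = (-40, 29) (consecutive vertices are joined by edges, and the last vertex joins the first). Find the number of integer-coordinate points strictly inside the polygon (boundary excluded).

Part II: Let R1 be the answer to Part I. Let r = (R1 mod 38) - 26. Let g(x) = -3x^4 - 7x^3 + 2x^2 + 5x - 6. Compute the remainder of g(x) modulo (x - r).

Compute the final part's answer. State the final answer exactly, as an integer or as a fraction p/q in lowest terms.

Part I: cross terms: (-18*-38 - -13*-24)=372, (-13*39 - 29*-38)=595, (29*24 - -5*39)=891, (-5*29 - -40*24)=815, (-40*-24 - -18*29)=1482; twice the area = |4155| = 4155; area = 4155/2; boundary points = 1 + 7 + 1 + 5 + 1 = 15; strictly interior points = area - boundary/2 + 1 = 2071; answer 2071
Part II: R1 = 2071; r = -7; remainder = value at the root: -3*(-7)^4 - 7*(-7)^3 + 2*(-7)^2 + 5*(-7)^1 - 6 = (-7203) + (2401) + (98) + (-35) + (-6) = -4745; answer -4745

-4745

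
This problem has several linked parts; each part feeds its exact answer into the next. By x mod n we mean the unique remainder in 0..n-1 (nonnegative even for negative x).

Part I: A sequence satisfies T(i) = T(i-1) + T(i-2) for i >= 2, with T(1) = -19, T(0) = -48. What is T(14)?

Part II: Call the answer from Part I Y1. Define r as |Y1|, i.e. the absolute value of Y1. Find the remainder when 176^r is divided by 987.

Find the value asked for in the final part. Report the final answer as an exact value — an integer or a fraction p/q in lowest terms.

113

Part I: T(2) = 1*(-19) + 1*(-48) = -67; iterating: T(2)=-67, T(3)=-86, T(4)=-153, T(5)=-239, T(6)=-392, T(7)=-631, T(8)=-1023, T(9)=-1654, T(10)=-2677, T(11)=-4331, T(12)=-7008, T(13)=-11339, T(14)=-18347; answer -18347
Part II: Y1 = -18347; r = 18347; squarings mod 987: 176^1=176, 176^2=379, 176^4=526, 176^8=316, 176^16=169, 176^32=925, 176^64=883, 176^128=946, 176^256=694, 176^512=967, 176^1024=400, 176^2048=106, 176^4096=379, 176^8192=526, 176^16384=316; 176^18347 = 176^1 * 176^2 * 176^8 * 176^32 * 176^128 * 176^256 * 176^512 * 176^1024 * 176^16384 = 113 (mod 987); answer 113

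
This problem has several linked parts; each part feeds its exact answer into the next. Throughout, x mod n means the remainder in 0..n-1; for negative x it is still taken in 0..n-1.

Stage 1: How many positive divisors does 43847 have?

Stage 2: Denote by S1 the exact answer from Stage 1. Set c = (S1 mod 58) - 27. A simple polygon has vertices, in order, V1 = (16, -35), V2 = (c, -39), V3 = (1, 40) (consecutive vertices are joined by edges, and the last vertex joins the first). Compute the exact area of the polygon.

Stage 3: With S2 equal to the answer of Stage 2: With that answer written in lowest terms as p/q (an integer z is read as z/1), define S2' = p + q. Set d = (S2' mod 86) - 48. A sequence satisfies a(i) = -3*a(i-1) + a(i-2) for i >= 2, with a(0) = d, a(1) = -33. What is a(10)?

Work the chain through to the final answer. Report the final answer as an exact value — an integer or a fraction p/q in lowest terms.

Stage 1: 43847 = 163 * 269; number of divisors = (1+1) * (1+1) = 4; answer 4
Stage 2: S1 = 4; c = -23; cross terms: (16*-39 - -23*-35)=-1429, (-23*40 - 1*-39)=-881, (1*-35 - 16*40)=-675; twice the area = |-2985| = 2985; area = 2985/2; answer 2985/2
Stage 3: S2 = 2985/2; threaded value p + q = 2987; d = 15; a(2) = -3*(-33) + 1*(15) = 114; iterating: a(2)=114, a(3)=-375, a(4)=1239, a(5)=-4092, a(6)=13515, a(7)=-44637, a(8)=147426, a(9)=-486915, a(10)=1608171; answer 1608171

1608171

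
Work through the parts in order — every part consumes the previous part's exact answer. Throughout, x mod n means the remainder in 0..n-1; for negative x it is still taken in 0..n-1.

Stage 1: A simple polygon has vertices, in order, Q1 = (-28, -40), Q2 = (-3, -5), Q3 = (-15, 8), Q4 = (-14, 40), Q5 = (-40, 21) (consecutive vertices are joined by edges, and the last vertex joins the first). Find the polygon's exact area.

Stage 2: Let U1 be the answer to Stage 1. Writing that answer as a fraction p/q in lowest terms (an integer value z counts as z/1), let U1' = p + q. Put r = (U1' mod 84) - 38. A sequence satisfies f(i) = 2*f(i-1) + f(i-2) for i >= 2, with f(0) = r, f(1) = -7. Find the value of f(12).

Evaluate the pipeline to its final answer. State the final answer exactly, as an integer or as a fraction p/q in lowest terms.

103915

Stage 1: cross terms: (-28*-5 - -3*-40)=20, (-3*8 - -15*-5)=-99, (-15*40 - -14*8)=-488, (-14*21 - -40*40)=1306, (-40*-40 - -28*21)=2188; twice the area = |2927| = 2927; area = 2927/2; answer 2927/2
Stage 2: U1 = 2927/2; threaded value p + q = 2929; r = 35; f(2) = 2*(-7) + 1*(35) = 21; iterating: f(2)=21, f(3)=35, f(4)=91, f(5)=217, f(6)=525, f(7)=1267, f(8)=3059, f(9)=7385, f(10)=17829, f(11)=43043, f(12)=103915; answer 103915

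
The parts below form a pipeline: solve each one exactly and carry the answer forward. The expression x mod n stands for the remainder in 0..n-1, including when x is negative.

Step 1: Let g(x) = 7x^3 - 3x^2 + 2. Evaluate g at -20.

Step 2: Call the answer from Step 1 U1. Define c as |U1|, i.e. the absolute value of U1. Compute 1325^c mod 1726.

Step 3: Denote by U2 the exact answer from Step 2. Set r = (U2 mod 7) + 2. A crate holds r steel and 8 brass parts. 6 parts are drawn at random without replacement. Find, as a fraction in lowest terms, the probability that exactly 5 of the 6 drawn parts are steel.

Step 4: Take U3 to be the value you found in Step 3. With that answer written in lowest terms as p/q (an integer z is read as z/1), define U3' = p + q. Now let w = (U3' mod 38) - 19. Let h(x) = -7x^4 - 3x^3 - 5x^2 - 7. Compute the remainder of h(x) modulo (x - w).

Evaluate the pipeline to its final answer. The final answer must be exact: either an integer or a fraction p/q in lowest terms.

Step 1: 7*(-20)^3 - 3*(-20)^2 + 2 = (-56000) + (-1200) + (2) = -57198; answer -57198
Step 2: U1 = -57198; c = 57198; squarings mod 1726: 1325^1=1325, 1325^2=283, 1325^4=693, 1325^8=421, 1325^16=1189, 1325^32=127, 1325^64=595, 1325^128=195, 1325^256=53, 1325^512=1083, 1325^1024=935, 1325^2048=869, 1325^4096=899, 1325^8192=433, 1325^16384=1081, 1325^32768=59; 1325^57198 = 1325^2 * 1325^4 * 1325^8 * 1325^32 * 1325^64 * 1325^256 * 1325^512 * 1325^1024 * 1325^2048 * 1325^4096 * 1325^16384 * 1325^32768 = 551 (mod 1726); answer 551
Step 3: U2 = 551; r = 7; total draws C(15,6) = 5005; favorable C(7,5)*C(8,1) = 168; P = 24/715; answer 24/715
Step 4: U3 = 24/715; threaded value p + q = 739; w = -2; remainder = value at the root: -7*(-2)^4 - 3*(-2)^3 - 5*(-2)^2 - 7 = (-112) + (24) + (-20) + (-7) = -115; answer -115

-115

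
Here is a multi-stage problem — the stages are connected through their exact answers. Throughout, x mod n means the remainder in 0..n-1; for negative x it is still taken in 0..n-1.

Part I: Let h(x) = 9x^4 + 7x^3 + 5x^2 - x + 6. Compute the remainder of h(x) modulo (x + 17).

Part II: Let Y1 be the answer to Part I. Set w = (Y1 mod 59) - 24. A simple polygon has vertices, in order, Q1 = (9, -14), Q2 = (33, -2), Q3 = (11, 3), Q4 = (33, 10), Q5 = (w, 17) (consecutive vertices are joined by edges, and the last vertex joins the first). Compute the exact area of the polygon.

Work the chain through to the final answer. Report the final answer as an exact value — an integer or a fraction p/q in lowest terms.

Part I: remainder = value at the root: 9*(-17)^4 + 7*(-17)^3 + 5*(-17)^2 - 1*(-17)^1 + 6 = (751689) + (-34391) + (1445) + (17) + (6) = 718766; answer 718766
Part II: Y1 = 718766; w = 4; cross terms: (9*-2 - 33*-14)=444, (33*3 - 11*-2)=121, (11*10 - 33*3)=11, (33*17 - 4*10)=521, (4*-14 - 9*17)=-209; twice the area = |888| = 888; area = 444; answer 444

444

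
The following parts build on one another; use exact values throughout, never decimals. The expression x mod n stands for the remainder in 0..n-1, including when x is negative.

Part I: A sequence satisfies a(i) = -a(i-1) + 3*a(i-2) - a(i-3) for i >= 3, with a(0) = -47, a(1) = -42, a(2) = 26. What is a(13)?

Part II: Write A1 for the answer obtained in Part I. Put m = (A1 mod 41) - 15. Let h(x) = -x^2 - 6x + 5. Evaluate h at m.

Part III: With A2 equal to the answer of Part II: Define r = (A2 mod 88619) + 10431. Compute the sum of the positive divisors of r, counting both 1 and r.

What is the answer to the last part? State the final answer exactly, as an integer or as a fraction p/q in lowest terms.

182560

Part I: a(3) = -1*(26) + 3*(-42) - 1*(-47) = -105; iterating: a(3)=-105, a(4)=225, a(5)=-566, a(6)=1346, a(7)=-3269, a(8)=7873, a(9)=-19026, a(10)=45914, a(11)=-110865, a(12)=267633, a(13)=-646142; answer -646142
Part II: A1 = -646142; m = 3; -1*(3)^2 - 6*(3)^1 + 5 = (-9) + (-18) + (5) = -22; answer -22
Part III: A2 = -22; r = 99028; 99028 = 2^2 * 19 * 1303; sigma = (1 + 2 + 4) * (1 + 19) * (1 + 1303) = 7 * 20 * 1304 = 182560; answer 182560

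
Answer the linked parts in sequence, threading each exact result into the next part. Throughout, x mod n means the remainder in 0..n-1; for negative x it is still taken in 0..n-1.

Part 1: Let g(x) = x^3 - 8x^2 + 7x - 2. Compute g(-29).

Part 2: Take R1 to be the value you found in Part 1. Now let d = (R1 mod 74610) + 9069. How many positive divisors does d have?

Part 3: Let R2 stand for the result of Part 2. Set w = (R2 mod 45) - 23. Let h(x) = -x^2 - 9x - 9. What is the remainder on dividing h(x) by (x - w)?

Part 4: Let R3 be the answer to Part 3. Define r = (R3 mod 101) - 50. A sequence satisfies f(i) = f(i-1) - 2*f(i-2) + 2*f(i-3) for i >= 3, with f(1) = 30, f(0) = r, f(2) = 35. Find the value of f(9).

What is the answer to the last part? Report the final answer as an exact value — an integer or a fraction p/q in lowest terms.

775

Part 1: 1*(-29)^3 - 8*(-29)^2 + 7*(-29)^1 - 2 = (-24389) + (-6728) + (-203) + (-2) = -31322; answer -31322
Part 2: R1 = -31322; d = 52357; 52357 = 41 * 1277; number of divisors = (1+1) * (1+1) = 4; answer 4
Part 3: R2 = 4; w = -19; remainder = value at the root: -1*(-19)^2 - 9*(-19)^1 - 9 = (-361) + (171) + (-9) = -199; answer -199
Part 4: R3 = -199; r = -47; f(3) = 1*(35) - 2*(30) + 2*(-47) = -119; iterating: f(3)=-119, f(4)=-129, f(5)=179, f(6)=199, f(7)=-417, f(8)=-457, f(9)=775; answer 775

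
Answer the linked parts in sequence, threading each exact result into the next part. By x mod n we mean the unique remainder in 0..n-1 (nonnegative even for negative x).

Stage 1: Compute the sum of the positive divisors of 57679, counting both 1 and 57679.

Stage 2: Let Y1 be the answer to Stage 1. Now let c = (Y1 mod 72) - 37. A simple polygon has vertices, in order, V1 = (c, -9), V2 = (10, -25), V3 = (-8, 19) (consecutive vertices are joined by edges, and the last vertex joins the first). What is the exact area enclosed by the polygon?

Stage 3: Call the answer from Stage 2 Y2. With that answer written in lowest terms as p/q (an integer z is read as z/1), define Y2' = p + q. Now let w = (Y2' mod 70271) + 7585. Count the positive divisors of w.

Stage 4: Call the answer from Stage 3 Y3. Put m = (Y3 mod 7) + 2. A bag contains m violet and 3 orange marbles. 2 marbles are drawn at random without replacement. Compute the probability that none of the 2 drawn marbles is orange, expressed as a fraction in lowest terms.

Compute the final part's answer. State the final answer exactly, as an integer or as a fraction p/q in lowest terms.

Stage 1: 57679 is prime, so its only divisors are 1 and 57679; sigma = 1 + 57679 = 57680; answer 57680
Stage 2: Y1 = 57680; c = -29; cross terms: (-29*-25 - 10*-9)=815, (10*19 - -8*-25)=-10, (-8*-9 - -29*19)=623; twice the area = |1428| = 1428; area = 714; answer 714
Stage 3: Y2 = 714; threaded value p + q = 715; w = 8300; 8300 = 2^2 * 5^2 * 83; number of divisors = (2+1) * (2+1) * (1+1) = 18; answer 18
Stage 4: Y3 = 18; m = 6; total draws C(9,2) = 36; favorable C(6,2) = 15; P = 5/12; answer 5/12

5/12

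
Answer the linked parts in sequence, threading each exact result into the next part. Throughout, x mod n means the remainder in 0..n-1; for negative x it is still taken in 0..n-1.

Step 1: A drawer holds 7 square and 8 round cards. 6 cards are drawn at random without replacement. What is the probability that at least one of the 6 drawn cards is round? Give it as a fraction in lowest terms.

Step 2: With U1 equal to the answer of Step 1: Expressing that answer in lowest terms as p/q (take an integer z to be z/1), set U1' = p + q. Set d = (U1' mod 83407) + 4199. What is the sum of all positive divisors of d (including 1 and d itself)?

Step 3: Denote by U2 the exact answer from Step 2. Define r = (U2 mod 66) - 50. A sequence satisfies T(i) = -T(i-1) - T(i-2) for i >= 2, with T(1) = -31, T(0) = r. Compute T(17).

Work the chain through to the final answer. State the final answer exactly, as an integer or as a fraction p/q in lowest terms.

29

Step 1: total draws C(15,6) = 5005; complement C(7,6) = 7; favorable 5005 - 7 = 4998; P = 714/715; answer 714/715
Step 2: U1 = 714/715; threaded value p + q = 1429; d = 5628; 5628 = 2^2 * 3 * 7 * 67; sigma = (1 + 2 + 4) * (1 + 3) * (1 + 7) * (1 + 67) = 7 * 4 * 8 * 68 = 15232; answer 15232
Step 3: U2 = 15232; r = 2; T(2) = -1*(-31) - 1*(2) = 29; iterating: T(2)=29, T(3)=2, T(4)=-31, T(5)=29, T(6)=2, T(7)=-31, T(8)=29, T(9)=2, T(10)=-31, T(11)=29, T(12)=2, T(13)=-31, T(14)=29, T(15)=2, T(16)=-31, T(17)=29; answer 29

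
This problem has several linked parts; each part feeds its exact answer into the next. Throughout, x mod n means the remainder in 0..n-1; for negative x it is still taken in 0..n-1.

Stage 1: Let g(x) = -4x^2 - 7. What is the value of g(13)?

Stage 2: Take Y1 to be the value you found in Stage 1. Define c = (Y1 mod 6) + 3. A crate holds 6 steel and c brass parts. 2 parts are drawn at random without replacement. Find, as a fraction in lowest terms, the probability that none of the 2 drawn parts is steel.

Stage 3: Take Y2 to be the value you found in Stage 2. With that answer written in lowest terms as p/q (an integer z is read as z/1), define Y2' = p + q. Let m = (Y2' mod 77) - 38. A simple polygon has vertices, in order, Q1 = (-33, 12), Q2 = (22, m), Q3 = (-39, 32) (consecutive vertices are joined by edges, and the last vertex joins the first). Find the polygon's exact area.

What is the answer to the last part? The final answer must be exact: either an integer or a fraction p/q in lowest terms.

Stage 1: -4*(13)^2 - 7 = (-676) + (-7) = -683; answer -683
Stage 2: Y1 = -683; c = 4; total draws C(10,2) = 45; favorable C(4,2) = 6; P = 2/15; answer 2/15
Stage 3: Y2 = 2/15; threaded value p + q = 17; m = -21; cross terms: (-33*-21 - 22*12)=429, (22*32 - -39*-21)=-115, (-39*12 - -33*32)=588; twice the area = |902| = 902; area = 451; answer 451

451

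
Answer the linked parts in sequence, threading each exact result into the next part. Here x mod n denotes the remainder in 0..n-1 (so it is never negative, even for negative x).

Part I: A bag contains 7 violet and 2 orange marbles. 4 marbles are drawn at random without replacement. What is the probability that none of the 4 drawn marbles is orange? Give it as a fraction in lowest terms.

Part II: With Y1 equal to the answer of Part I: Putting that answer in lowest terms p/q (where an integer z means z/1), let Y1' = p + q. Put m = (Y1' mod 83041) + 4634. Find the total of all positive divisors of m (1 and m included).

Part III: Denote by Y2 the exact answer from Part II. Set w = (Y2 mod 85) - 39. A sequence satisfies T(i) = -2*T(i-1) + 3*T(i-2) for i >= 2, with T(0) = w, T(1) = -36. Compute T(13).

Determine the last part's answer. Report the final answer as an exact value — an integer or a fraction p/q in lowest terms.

Part I: total draws C(9,4) = 126; favorable C(7,4) = 35; P = 5/18; answer 5/18
Part II: Y1 = 5/18; threaded value p + q = 23; m = 4657; 4657 is prime, so its only divisors are 1 and 4657; sigma = 1 + 4657 = 4658; answer 4658
Part III: Y2 = 4658; w = 29; T(2) = -2*(-36) + 3*(29) = 159; iterating: T(2)=159, T(3)=-426, T(4)=1329, T(5)=-3936, T(6)=11859, T(7)=-35526, T(8)=106629, T(9)=-319836, T(10)=959559, T(11)=-2878626, T(12)=8635929, T(13)=-25907736; answer -25907736

-25907736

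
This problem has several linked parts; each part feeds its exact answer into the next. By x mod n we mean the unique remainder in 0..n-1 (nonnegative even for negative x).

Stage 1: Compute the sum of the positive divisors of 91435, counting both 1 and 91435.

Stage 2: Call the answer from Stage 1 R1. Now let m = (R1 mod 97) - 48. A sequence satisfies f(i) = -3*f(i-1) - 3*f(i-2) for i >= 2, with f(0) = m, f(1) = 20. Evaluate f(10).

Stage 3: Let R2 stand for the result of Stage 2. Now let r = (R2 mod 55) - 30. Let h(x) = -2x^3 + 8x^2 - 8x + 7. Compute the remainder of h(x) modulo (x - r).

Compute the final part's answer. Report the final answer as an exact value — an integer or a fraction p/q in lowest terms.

Stage 1: 91435 = 5 * 18287; sigma = (1 + 5) * (1 + 18287) = 6 * 18288 = 109728; answer 109728
Stage 2: R1 = 109728; m = -27; f(2) = -3*(20) - 3*(-27) = 21; iterating: f(2)=21, f(3)=-123, f(4)=306, f(5)=-549, f(6)=729, f(7)=-540, f(8)=-567, f(9)=3321, f(10)=-8262; answer -8262
Stage 3: R2 = -8262; r = 13; remainder = value at the root: -2*(13)^3 + 8*(13)^2 - 8*(13)^1 + 7 = (-4394) + (1352) + (-104) + (7) = -3139; answer -3139

-3139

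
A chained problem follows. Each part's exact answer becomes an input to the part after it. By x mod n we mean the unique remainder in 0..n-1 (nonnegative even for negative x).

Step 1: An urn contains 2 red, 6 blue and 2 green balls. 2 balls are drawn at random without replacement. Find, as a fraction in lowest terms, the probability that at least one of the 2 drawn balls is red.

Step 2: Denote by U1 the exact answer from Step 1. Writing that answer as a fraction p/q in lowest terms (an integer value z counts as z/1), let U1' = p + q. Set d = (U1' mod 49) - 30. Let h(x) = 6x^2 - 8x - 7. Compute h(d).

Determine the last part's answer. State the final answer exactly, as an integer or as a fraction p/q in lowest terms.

1863

Step 1: total draws C(10,2) = 45; complement C(8,2) = 28; favorable 45 - 28 = 17; P = 17/45; answer 17/45
Step 2: U1 = 17/45; threaded value p + q = 62; d = -17; 6*(-17)^2 - 8*(-17)^1 - 7 = (1734) + (136) + (-7) = 1863; answer 1863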